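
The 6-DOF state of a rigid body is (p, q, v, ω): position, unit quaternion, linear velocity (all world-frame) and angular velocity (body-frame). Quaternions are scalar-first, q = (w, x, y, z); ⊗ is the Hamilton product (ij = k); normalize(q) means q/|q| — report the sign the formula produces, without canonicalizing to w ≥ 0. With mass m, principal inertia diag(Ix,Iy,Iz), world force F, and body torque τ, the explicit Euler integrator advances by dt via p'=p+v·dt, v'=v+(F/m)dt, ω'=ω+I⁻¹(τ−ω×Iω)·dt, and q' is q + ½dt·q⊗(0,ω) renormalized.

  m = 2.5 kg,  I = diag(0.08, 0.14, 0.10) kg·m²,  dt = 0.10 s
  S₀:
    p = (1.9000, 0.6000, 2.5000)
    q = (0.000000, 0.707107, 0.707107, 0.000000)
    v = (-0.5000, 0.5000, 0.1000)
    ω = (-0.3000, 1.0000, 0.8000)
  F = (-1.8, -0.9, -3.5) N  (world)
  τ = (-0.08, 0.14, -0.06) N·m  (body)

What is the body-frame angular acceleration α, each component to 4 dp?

gyro term ω×Iω = (-0.0320, 0.0048, -0.0180)
α = I⁻¹(τ − ω×Iω) = (-0.6000, 0.9657, -0.4200)

α = (-0.6000, 0.9657, -0.4200)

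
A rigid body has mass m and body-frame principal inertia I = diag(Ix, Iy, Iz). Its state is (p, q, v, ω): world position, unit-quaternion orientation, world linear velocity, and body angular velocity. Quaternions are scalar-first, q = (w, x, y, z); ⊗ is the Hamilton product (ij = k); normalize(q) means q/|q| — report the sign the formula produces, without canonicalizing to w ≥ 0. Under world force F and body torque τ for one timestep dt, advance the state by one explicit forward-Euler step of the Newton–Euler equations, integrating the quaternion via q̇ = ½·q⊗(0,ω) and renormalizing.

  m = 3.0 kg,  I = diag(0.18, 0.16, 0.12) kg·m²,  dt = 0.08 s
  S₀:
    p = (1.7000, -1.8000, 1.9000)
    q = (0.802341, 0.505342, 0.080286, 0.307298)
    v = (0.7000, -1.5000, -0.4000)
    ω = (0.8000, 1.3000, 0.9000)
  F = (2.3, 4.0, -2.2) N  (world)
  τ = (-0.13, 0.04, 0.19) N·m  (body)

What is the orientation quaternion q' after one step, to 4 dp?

q' = (0.7690, 0.5166, 0.1134, 0.3590)

Hamilton product q⊗(0,ω) = (-0.7852136, 0.3146428, 0.8340739, 1.3148227)
q + ½dt·q⊗(0,ω), renormalized = (0.7690, 0.5166, 0.1134, 0.3590)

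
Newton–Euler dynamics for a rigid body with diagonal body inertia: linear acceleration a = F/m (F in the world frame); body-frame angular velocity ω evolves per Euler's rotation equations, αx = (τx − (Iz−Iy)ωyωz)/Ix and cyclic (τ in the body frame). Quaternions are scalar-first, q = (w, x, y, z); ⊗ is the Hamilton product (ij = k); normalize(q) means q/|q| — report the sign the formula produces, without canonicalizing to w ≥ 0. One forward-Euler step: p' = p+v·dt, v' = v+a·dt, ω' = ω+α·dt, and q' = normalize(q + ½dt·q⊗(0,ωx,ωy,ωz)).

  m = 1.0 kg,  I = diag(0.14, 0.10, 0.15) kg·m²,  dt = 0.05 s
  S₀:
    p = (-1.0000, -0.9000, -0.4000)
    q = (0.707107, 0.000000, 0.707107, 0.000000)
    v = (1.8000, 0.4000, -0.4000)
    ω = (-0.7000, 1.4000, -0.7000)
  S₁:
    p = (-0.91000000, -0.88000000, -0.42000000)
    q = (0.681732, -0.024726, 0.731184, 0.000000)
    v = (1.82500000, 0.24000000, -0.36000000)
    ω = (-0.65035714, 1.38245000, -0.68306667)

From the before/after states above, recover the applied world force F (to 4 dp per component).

Δv = v₁−v₀ = (0.02500000, -0.16000000, 0.04000000)
m·(v₁−v₀)/dt = (0.5000, -3.2000, 0.8000)

F = (0.5000, -3.2000, 0.8000)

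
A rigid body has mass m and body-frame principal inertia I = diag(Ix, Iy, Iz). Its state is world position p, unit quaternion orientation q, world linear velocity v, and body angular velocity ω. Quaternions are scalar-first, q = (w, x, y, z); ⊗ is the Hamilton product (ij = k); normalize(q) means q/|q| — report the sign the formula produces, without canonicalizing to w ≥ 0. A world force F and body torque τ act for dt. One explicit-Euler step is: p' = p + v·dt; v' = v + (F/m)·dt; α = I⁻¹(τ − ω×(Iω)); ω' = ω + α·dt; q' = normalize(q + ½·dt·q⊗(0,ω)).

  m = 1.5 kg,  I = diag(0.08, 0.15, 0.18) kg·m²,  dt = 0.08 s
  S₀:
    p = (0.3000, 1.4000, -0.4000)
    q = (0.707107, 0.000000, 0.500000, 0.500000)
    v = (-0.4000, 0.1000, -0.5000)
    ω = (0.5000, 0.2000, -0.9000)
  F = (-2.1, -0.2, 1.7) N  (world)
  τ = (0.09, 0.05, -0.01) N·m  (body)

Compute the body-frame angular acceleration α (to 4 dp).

α = (1.1925, 0.0333, -0.0944)

precession coupling ω×(Iω) = (-0.0054, 0.0450, 0.0070)
(τ − ω×Iω)/I = (1.1925, 0.0333, -0.0944)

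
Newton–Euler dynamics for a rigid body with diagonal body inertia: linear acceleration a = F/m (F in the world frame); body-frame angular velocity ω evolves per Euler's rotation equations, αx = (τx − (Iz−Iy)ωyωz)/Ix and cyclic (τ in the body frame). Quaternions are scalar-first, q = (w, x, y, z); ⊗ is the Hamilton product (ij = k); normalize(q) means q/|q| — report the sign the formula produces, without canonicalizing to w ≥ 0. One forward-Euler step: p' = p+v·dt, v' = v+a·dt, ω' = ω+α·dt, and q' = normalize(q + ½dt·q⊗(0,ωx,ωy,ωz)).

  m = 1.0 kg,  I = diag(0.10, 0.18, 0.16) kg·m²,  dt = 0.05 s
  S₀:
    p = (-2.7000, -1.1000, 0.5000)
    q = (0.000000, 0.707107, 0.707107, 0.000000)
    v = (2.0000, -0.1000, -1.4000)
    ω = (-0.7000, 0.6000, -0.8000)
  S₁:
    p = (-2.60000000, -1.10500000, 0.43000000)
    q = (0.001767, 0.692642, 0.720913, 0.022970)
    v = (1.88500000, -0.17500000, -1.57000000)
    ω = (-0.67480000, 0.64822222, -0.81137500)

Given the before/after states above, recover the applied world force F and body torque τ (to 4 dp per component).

F = (-2.3000, -1.5000, -3.4000)
τ = (0.0600, 0.1400, -0.0700)

v₁ − v₀ = (-0.11500000, -0.07500000, -0.17000000)
m·(v₁−v₀)/dt = (-2.3000, -1.5000, -3.4000)
ω₁ − ω₀ = (0.02520000, 0.04822222, -0.01137500)
applied torque τ = (0.0600, 0.1400, -0.0700)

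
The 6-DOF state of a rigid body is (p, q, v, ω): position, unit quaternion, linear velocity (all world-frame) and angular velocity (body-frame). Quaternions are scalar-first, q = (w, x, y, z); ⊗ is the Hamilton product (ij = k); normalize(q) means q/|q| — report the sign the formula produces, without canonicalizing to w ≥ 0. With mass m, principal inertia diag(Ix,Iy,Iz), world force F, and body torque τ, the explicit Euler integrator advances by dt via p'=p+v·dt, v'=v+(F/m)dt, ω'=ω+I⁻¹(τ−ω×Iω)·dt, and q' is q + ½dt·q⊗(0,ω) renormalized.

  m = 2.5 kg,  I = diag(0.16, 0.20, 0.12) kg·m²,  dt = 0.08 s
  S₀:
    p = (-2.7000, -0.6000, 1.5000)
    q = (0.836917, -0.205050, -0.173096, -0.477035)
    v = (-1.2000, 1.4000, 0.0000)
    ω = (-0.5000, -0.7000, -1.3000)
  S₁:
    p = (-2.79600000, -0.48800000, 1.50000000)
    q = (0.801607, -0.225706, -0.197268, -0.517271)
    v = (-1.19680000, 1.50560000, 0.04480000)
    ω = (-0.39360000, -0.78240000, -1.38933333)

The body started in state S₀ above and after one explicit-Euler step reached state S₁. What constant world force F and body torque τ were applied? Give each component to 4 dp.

F = (0.1000, 3.3000, 1.4000)
τ = (0.1400, -0.1800, -0.1200)

v₁ − v₀ = (0.00320000, 0.10560000, 0.04480000)
applied force F = (0.1000, 3.3000, 1.4000)
ω₁ − ω₀ = (0.10640000, -0.08240000, -0.08933333)
gyro term ω₀×Iω₀ = (-0.0728, 0.0260, 0.0140)
I·α + gyro = (0.1400, -0.1800, -0.1200)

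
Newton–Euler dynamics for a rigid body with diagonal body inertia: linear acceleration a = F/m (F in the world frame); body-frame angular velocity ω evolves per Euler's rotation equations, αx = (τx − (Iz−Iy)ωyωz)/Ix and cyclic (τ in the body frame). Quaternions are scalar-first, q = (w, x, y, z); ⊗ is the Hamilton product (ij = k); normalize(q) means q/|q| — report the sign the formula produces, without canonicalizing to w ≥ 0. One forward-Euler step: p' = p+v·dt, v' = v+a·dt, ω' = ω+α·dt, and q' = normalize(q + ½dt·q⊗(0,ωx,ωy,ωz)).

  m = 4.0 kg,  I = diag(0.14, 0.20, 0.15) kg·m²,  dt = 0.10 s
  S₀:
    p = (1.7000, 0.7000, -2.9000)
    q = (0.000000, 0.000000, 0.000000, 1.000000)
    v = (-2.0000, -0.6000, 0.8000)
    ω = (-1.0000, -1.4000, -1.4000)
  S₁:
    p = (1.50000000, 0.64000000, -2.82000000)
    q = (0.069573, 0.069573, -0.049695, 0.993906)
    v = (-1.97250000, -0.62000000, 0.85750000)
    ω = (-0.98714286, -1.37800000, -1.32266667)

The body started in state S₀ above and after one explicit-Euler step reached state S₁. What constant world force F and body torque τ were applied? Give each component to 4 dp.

F = (1.1000, -0.8000, 2.3000)
τ = (-0.0800, 0.0300, 0.2000)

rate change Δω = (0.01285714, 0.02200000, 0.07733333)
gyro term ω₀×Iω₀ = (-0.0980, -0.0140, 0.0840)
τ = I·(Δω/dt) + ω₀×(Iω₀) = (-0.0800, 0.0300, 0.2000)
velocity change Δv = (0.02750000, -0.02000000, 0.05750000)
F = m·Δv/dt = (1.1000, -0.8000, 2.3000)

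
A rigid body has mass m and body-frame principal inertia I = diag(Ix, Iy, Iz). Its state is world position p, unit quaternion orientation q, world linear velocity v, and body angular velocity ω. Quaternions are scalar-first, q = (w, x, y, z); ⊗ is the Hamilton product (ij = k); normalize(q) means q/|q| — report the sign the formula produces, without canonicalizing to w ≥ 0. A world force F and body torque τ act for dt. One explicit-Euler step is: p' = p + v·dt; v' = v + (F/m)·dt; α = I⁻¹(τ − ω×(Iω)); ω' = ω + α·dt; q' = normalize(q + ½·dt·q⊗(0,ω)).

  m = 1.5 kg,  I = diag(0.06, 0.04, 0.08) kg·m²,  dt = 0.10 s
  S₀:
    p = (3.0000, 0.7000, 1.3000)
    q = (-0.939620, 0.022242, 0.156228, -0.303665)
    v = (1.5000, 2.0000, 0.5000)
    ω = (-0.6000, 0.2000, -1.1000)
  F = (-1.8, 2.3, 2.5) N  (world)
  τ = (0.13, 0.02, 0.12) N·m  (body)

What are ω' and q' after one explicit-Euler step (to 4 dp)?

α = I⁻¹(τ − ω×Iω) = (2.3133, 0.8300, 1.4700)
ω' = ω + α·dt = (-0.3687, 0.2830, -0.9530)
Hamilton product q⊗(0,ω) = (-0.3519319, 0.4526542, 0.0187412, 1.1317672)
updated quaternion q' = (-0.9553, 0.0448, 0.1568, -0.2466)

ω' = (-0.3687, 0.2830, -0.9530)
q' = (-0.9553, 0.0448, 0.1568, -0.2466)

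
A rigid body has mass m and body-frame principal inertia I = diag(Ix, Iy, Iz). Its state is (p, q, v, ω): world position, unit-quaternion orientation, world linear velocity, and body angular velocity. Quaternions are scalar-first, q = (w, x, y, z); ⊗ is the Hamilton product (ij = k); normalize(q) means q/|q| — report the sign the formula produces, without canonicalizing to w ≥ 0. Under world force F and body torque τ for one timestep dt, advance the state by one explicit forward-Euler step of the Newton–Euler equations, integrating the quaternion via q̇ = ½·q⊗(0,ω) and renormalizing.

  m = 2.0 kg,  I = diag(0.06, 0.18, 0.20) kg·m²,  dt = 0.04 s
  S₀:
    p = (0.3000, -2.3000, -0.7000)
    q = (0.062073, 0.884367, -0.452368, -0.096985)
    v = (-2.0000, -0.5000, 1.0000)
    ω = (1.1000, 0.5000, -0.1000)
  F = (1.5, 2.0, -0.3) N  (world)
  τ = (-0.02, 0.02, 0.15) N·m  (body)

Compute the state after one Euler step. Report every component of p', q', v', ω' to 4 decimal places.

p' = (0.2200, -2.3200, -0.6600)
q' = (0.0469, 0.8873, -0.4520, -0.0783)
v' = (-1.9700, -0.4600, 0.9940)
ω' = (1.0873, 0.5010, -0.0832)

linear accel F/m = (0.7500, 1.0000, -0.1500)
new position p' = (0.2200, -2.3200, -0.6600)
v + (F/m)dt = (-1.9700, -0.4600, 0.9940)
precession coupling ω×(Iω) = (-0.0010, 0.0154, 0.0660)
(τ − ω×Iω)/I = (-0.3167, 0.0256, 0.4200)
ω' = ω + α·dt = (1.0873, 0.5010, -0.0832)
Hamilton product q⊗(0,ω) = (-0.7563182, 0.1620096, 0.0127897, 0.9335810)
updated quaternion q' = (0.0469, 0.8873, -0.4520, -0.0783)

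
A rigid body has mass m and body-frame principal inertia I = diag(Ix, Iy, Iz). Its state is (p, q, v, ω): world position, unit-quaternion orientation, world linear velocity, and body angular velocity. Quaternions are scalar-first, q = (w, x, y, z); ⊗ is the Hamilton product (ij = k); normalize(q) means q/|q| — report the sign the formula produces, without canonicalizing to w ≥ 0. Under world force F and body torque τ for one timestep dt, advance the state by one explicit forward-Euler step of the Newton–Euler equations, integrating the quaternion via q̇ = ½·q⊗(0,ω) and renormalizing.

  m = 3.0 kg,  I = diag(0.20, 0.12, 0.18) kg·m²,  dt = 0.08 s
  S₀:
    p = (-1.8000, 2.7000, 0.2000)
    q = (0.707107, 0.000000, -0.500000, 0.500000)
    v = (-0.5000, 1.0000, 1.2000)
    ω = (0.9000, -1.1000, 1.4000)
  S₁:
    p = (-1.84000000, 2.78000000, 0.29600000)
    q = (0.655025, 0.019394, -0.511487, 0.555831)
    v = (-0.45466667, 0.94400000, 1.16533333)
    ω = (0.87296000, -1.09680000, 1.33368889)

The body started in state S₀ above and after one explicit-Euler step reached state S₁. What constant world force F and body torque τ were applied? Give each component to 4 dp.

F = (1.7000, -2.1000, -1.3000)
τ = (-0.1600, 0.0300, -0.0700)

v₁ − v₀ = (0.04533333, -0.05600000, -0.03466667)
applied force F = (1.7000, -2.1000, -1.3000)
ω₁ − ω₀ = (-0.02704000, 0.00320000, -0.06631111)
ω₀×(Iω₀) = (-0.0924, 0.0252, 0.0792)
I·α + gyro = (-0.1600, 0.0300, -0.0700)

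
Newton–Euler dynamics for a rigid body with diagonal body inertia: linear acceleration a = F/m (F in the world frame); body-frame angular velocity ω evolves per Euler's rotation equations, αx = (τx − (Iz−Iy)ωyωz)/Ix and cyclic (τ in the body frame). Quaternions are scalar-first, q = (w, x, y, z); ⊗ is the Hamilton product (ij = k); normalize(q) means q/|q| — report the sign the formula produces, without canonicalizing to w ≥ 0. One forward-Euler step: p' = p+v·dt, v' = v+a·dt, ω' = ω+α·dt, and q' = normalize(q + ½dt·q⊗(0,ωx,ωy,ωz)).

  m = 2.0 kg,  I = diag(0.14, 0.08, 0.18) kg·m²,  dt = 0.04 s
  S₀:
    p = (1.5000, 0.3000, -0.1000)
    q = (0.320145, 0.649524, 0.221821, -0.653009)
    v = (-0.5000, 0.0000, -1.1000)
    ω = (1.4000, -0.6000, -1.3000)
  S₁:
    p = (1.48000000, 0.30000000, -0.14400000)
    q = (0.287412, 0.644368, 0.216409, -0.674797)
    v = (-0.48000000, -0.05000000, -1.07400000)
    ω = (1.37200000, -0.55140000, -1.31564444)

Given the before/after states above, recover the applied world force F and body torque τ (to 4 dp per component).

Δv = v₁−v₀ = (0.02000000, -0.05000000, 0.02600000)
m·(v₁−v₀)/dt = (1.0000, -2.5000, 1.3000)
rate change Δω = (-0.02800000, 0.04860000, -0.01564444)
gyro term ω₀×Iω₀ = (0.0780, 0.0728, 0.0504)
I·α + gyro = (-0.0200, 0.1700, -0.0200)

F = (1.0000, -2.5000, 1.3000)
τ = (-0.0200, 0.1700, -0.0200)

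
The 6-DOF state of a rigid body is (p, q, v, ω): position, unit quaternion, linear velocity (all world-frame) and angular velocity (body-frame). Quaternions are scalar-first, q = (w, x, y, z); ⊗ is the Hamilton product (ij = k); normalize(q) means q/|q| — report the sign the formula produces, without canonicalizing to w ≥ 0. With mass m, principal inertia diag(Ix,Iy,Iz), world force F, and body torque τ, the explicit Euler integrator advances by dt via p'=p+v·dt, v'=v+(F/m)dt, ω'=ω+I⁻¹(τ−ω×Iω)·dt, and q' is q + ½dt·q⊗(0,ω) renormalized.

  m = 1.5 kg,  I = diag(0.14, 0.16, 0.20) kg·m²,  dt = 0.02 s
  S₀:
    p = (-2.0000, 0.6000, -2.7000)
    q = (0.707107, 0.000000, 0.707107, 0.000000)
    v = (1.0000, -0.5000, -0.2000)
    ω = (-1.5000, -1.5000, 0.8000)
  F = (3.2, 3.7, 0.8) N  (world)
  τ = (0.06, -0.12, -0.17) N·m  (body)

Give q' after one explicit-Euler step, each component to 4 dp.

q' = (0.7175, -0.0049, 0.6963, 0.0163)

Hamilton product q⊗(0,ω) = (1.0606605, -0.4949749, -1.0606605, 1.6263461)
updated quaternion q' = (0.7175, -0.0049, 0.6963, 0.0163)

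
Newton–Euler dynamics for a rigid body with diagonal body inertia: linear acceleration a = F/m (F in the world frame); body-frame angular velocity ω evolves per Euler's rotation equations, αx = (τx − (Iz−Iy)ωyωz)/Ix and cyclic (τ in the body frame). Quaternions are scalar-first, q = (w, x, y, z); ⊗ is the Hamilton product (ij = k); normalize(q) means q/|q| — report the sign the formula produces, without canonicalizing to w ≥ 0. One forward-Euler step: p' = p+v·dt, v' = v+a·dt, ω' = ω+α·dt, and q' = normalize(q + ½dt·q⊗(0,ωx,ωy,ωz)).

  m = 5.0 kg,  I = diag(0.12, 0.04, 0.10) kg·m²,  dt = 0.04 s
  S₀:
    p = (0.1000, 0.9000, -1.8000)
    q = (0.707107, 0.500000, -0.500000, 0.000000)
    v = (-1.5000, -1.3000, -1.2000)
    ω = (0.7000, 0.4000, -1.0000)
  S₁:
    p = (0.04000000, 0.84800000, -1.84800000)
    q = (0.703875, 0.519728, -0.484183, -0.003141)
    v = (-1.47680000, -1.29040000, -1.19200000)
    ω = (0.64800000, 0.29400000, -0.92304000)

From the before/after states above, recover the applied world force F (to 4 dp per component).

F = (2.9000, 1.2000, 1.0000)

v₁ − v₀ = (0.02320000, 0.00960000, 0.00800000)
F = m·Δv/dt = (2.9000, 1.2000, 1.0000)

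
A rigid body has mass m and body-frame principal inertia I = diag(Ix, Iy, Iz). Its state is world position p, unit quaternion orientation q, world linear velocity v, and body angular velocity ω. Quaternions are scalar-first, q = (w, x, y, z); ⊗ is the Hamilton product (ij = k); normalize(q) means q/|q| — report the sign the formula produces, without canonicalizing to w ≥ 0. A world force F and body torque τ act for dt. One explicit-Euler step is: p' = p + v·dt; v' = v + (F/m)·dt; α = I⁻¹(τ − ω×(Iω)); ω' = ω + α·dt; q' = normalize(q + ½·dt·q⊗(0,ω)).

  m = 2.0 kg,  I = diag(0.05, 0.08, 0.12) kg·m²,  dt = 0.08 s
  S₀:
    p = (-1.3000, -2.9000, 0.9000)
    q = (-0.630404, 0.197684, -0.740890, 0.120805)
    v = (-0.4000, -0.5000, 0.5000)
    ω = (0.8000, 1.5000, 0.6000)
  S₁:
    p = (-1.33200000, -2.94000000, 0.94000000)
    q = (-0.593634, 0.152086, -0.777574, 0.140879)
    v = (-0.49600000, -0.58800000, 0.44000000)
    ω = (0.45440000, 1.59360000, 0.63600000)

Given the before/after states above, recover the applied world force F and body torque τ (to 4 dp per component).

rate change Δω = (-0.34560000, 0.09360000, 0.03600000)
ω₀×(Iω₀) = (0.0360, -0.0336, 0.0360)
τ = I·(Δω/dt) + ω₀×(Iω₀) = (-0.1800, 0.0600, 0.0900)
Δv = v₁−v₀ = (-0.09600000, -0.08800000, -0.06000000)
m·(v₁−v₀)/dt = (-2.4000, -2.2000, -1.5000)

F = (-2.4000, -2.2000, -1.5000)
τ = (-0.1800, 0.0600, 0.0900)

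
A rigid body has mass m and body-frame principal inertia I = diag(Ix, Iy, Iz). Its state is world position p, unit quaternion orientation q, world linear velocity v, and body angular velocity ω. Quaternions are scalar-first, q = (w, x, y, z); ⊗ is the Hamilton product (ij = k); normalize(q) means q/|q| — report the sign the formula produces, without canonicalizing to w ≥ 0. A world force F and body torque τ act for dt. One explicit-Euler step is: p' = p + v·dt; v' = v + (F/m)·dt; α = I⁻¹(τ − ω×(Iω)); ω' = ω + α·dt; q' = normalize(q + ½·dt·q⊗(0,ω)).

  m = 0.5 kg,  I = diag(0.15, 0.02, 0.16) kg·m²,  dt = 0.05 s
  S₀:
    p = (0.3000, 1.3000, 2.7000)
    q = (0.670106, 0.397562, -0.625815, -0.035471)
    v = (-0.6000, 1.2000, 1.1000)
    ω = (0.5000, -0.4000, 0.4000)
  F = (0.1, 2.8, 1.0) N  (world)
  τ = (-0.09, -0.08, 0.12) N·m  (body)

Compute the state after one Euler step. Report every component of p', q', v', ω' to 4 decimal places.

a = F/m = (0.2000, 5.6000, 2.0000)
p' = p + v·dt = (0.2700, 1.3600, 2.7550)
v' = v + a·dt = (-0.5900, 1.4800, 1.2000)
precession coupling ω×(Iω) = (-0.0224, -0.0020, 0.0260)
(τ − ω×Iω)/I = (-0.4507, -3.9000, 0.5875)
new body rate ω' = (0.4775, -0.5950, 0.4294)
2q̇ = q⊗(0,ω) = (-0.4349186, 0.0705386, -0.4448027, 0.4219251)
q' = normalize(q + ½dt·q⊗(0,ω)) = (0.6591, 0.3993, -0.6368, -0.0249)

p' = (0.2700, 1.3600, 2.7550)
q' = (0.6591, 0.3993, -0.6368, -0.0249)
v' = (-0.5900, 1.4800, 1.2000)
ω' = (0.4775, -0.5950, 0.4294)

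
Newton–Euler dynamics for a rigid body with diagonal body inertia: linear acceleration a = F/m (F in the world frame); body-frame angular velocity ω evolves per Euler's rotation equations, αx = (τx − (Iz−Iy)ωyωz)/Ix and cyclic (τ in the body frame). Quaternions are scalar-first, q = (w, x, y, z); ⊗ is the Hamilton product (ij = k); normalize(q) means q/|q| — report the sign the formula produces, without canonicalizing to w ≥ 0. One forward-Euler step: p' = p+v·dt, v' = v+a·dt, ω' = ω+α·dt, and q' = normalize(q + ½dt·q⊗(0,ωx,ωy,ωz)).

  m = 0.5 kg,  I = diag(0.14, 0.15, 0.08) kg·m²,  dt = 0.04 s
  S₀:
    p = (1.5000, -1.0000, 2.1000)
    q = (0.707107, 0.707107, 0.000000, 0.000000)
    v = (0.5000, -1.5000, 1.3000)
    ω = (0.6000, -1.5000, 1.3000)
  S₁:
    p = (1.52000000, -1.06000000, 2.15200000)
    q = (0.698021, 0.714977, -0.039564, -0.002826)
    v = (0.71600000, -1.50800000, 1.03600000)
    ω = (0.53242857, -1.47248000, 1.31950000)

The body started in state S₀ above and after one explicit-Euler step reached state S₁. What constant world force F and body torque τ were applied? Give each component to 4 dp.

F = (2.7000, -0.1000, -3.3000)
τ = (-0.1000, 0.1500, 0.0300)

ω₁ − ω₀ = (-0.06757143, 0.02752000, 0.01950000)
precession coupling = (0.1365, 0.0468, -0.0090)
applied torque τ = (-0.1000, 0.1500, 0.0300)
Δv = v₁−v₀ = (0.21600000, -0.00800000, -0.26400000)
F = m·Δv/dt = (2.7000, -0.1000, -3.3000)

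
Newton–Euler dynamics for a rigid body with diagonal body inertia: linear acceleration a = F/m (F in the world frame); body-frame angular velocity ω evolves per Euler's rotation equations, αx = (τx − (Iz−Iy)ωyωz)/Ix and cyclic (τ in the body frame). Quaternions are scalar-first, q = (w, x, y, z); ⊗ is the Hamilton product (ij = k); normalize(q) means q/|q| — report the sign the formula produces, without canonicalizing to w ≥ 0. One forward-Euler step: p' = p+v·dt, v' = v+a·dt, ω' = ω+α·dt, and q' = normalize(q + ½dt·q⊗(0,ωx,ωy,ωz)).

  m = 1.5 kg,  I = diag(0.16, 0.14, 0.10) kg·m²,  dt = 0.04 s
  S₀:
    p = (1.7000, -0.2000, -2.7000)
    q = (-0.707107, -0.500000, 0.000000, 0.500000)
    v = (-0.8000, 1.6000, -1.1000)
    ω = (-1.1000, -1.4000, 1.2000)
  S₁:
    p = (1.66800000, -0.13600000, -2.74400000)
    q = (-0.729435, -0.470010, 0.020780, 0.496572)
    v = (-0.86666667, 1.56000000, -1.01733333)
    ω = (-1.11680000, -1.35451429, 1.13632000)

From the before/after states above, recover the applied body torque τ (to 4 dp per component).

Δω = ω₁−ω₀ = (-0.01680000, 0.04548571, -0.06368000)
I·α + gyro = (0.0000, 0.0800, -0.1900)

τ = (0.0000, 0.0800, -0.1900)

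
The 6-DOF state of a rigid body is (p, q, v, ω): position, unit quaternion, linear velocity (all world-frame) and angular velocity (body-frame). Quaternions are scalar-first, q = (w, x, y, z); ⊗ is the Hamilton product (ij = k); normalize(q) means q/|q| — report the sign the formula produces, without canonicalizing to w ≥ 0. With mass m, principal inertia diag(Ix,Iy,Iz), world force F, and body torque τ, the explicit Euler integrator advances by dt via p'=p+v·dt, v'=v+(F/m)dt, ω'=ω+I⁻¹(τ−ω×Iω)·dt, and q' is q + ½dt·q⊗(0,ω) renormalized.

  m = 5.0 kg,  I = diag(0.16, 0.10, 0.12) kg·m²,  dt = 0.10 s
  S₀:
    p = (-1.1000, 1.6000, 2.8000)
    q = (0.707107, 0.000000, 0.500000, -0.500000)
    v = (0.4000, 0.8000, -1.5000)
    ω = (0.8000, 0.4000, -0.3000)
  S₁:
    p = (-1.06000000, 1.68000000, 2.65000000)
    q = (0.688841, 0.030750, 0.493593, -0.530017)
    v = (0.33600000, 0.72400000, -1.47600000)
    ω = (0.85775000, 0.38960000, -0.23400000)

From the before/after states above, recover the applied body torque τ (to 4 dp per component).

Δω = ω₁−ω₀ = (0.05775000, -0.01040000, 0.06600000)
gyro term ω₀×Iω₀ = (-0.0024, -0.0096, -0.0192)
applied torque τ = (0.0900, -0.0200, 0.0600)

τ = (0.0900, -0.0200, 0.0600)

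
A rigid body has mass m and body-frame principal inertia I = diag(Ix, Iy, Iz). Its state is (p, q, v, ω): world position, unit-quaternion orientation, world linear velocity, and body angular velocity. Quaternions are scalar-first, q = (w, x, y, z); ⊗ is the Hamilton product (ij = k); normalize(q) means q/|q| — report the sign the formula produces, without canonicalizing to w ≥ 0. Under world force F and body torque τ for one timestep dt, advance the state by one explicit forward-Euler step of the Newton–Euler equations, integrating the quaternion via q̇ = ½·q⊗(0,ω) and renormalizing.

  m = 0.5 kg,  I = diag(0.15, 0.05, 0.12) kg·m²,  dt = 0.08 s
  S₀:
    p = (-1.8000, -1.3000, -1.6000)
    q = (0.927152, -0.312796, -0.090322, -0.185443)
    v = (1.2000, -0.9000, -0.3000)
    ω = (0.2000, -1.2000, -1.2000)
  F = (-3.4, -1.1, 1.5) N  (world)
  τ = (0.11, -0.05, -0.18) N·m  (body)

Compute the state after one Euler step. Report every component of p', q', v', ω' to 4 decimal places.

gyro term ω×Iω = (0.1008, -0.0072, 0.0240)
(τ − ω×Iω)/I = (0.0613, -0.8560, -1.7000)
new body rate ω' = (0.2049, -1.2685, -1.3360)
Hamilton product q⊗(0,ω) = (-0.2683588, 0.0712852, -1.5250262, -0.7191628)
q + ½dt·q⊗(0,ω), renormalized = (0.9143, -0.3092, -0.1510, -0.2137)
a = F/m = (-6.8000, -2.2000, 3.0000)
new position p' = (-1.7040, -1.3720, -1.6240)
new velocity v' = (0.6560, -1.0760, -0.0600)

p' = (-1.7040, -1.3720, -1.6240)
q' = (0.9143, -0.3092, -0.1510, -0.2137)
v' = (0.6560, -1.0760, -0.0600)
ω' = (0.2049, -1.2685, -1.3360)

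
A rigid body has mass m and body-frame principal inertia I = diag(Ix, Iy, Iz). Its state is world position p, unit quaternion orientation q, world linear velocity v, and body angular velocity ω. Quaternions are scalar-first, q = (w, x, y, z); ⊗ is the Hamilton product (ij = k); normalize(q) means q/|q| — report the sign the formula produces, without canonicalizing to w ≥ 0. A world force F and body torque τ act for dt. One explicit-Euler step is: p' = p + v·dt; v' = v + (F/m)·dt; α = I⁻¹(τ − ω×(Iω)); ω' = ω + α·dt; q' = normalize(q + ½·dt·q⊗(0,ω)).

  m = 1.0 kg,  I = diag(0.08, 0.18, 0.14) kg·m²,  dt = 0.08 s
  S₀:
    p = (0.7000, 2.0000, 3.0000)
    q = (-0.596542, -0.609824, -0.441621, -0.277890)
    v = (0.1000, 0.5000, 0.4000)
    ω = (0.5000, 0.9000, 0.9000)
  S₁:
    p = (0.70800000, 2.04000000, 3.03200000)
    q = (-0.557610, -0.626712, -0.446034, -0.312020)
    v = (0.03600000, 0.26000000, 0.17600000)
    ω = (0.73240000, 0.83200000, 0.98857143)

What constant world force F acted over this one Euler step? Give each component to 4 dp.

F = (-0.8000, -3.0000, -2.8000)

v₁ − v₀ = (-0.06400000, -0.24000000, -0.22400000)
m·(v₁−v₀)/dt = (-0.8000, -3.0000, -2.8000)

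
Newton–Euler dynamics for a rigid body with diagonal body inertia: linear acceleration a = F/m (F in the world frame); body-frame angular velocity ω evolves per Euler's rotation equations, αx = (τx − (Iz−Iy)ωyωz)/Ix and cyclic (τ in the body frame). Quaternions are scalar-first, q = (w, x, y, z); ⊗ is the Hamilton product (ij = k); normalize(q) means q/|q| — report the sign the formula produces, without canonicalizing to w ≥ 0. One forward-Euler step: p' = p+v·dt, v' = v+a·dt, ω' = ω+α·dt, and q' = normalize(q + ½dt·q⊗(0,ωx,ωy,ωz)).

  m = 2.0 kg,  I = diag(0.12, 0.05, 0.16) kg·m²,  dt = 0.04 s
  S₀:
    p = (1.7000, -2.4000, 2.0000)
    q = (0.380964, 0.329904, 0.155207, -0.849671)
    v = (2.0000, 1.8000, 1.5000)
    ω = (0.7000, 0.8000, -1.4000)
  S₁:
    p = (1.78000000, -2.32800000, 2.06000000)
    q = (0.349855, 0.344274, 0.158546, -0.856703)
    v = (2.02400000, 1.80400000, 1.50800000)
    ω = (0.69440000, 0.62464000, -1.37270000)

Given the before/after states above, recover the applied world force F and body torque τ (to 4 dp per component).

F = (1.2000, 0.2000, 0.4000)
τ = (-0.1400, -0.1800, 0.0700)

v₁ − v₀ = (0.02400000, 0.00400000, 0.00800000)
m·(v₁−v₀)/dt = (1.2000, 0.2000, 0.4000)
ω₁ − ω₀ = (-0.00560000, -0.17536000, 0.02730000)
I·α + gyro = (-0.1400, -0.1800, 0.0700)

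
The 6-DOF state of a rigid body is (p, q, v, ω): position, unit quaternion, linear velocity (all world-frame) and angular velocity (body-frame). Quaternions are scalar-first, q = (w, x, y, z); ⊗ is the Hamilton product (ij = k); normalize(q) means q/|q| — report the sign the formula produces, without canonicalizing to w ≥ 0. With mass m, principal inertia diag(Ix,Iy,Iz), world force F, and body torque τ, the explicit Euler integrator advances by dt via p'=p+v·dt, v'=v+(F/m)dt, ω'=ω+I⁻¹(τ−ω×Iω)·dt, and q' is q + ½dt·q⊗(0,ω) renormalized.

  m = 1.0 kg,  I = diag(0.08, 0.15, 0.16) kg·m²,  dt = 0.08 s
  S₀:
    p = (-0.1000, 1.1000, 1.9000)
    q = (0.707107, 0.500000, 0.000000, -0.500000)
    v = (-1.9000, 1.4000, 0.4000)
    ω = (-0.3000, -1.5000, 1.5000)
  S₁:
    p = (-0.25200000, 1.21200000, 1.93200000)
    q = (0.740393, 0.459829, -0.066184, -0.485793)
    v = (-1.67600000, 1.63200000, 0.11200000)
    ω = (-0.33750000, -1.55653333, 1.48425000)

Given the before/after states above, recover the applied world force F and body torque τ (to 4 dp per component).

velocity change Δv = (0.22400000, 0.23200000, -0.28800000)
m·(v₁−v₀)/dt = (2.8000, 2.9000, -3.6000)
Δω = ω₁−ω₀ = (-0.03750000, -0.05653333, -0.01575000)
τ = I·(Δω/dt) + ω₀×(Iω₀) = (-0.0600, -0.0700, 0.0000)

F = (2.8000, 2.9000, -3.6000)
τ = (-0.0600, -0.0700, 0.0000)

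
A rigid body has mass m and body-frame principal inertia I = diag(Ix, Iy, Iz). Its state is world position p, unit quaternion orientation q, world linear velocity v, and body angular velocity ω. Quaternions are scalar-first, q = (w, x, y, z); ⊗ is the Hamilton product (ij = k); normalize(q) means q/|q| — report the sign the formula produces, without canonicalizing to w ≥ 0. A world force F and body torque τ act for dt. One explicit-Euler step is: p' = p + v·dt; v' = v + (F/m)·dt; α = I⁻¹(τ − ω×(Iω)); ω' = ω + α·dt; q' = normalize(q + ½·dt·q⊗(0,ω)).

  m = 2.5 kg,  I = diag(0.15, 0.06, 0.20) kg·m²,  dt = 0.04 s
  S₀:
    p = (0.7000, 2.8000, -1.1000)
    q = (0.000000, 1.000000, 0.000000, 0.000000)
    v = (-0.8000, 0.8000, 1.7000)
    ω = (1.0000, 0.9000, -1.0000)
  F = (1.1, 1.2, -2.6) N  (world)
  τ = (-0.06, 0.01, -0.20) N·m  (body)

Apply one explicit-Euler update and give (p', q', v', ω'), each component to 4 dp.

p' = (0.6680, 2.8320, -1.0320)
q' = (-0.0200, 0.9994, 0.0200, 0.0180)
v' = (-0.7824, 0.8192, 1.6584)
ω' = (1.0176, 0.8733, -1.0238)

gyro term ω×Iω = (-0.1260, 0.0500, -0.0810)
(τ − ω×Iω)/I = (0.4400, -0.6667, -0.5950)
ω' = ω + α·dt = (1.0176, 0.8733, -1.0238)
q⊗(0,ω) = (-1.0000000, 0.0000000, 1.0000000, 0.9000000)
q' = normalize(q + ½dt·q⊗(0,ω)) = (-0.0200, 0.9994, 0.0200, 0.0180)
linear accel F/m = (0.4400, 0.4800, -1.0400)
new position p' = (0.6680, 2.8320, -1.0320)
v + (F/m)dt = (-0.7824, 0.8192, 1.6584)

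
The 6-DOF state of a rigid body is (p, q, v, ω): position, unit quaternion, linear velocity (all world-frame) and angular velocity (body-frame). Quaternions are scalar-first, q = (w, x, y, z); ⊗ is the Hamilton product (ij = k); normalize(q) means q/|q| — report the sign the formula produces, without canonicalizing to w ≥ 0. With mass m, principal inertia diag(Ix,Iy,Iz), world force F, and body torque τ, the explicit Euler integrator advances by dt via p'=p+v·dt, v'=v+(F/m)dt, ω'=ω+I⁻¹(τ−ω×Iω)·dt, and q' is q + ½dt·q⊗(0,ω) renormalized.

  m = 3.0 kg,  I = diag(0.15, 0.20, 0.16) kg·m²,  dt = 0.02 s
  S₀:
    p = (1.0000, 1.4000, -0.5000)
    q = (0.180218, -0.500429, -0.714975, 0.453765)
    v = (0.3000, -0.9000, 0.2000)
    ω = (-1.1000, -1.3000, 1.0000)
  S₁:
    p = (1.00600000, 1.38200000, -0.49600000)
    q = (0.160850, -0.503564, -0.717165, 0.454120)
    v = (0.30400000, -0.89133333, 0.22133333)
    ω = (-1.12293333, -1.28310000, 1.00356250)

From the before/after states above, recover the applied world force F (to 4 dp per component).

F = (0.6000, 1.3000, 3.2000)

velocity change Δv = (0.00400000, 0.00866667, 0.02133333)
F = m·Δv/dt = (0.6000, 1.3000, 3.2000)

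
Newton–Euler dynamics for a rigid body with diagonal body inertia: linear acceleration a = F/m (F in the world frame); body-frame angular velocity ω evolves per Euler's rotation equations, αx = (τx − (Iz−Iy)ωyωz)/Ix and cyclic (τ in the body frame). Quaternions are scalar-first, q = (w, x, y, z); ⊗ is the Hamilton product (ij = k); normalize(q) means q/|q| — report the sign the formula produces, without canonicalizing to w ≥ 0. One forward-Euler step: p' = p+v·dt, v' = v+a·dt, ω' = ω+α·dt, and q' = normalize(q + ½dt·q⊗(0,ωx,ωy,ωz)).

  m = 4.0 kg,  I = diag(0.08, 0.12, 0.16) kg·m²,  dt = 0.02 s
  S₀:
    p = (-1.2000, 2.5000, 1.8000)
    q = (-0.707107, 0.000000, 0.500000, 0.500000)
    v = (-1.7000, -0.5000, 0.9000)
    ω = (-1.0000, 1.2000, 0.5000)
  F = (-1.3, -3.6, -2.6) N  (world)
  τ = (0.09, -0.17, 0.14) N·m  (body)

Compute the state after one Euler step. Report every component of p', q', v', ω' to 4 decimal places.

ω×(Iω) gyroscopic = (0.0240, 0.0400, -0.0480)
angular accel α = (0.8250, -1.7500, 1.1750)
ω + α·dt = (-0.9835, 1.1650, 0.5235)
Hamilton product q⊗(0,ω) = (-0.8500000, 0.3571070, -1.3485284, 0.1464465)
updated quaternion q' = (-0.7155, 0.0036, 0.4864, 0.5014)
new position p' = (-1.2340, 2.4900, 1.8180)
v' = v + a·dt = (-1.7065, -0.5180, 0.8870)

p' = (-1.2340, 2.4900, 1.8180)
q' = (-0.7155, 0.0036, 0.4864, 0.5014)
v' = (-1.7065, -0.5180, 0.8870)
ω' = (-0.9835, 1.1650, 0.5235)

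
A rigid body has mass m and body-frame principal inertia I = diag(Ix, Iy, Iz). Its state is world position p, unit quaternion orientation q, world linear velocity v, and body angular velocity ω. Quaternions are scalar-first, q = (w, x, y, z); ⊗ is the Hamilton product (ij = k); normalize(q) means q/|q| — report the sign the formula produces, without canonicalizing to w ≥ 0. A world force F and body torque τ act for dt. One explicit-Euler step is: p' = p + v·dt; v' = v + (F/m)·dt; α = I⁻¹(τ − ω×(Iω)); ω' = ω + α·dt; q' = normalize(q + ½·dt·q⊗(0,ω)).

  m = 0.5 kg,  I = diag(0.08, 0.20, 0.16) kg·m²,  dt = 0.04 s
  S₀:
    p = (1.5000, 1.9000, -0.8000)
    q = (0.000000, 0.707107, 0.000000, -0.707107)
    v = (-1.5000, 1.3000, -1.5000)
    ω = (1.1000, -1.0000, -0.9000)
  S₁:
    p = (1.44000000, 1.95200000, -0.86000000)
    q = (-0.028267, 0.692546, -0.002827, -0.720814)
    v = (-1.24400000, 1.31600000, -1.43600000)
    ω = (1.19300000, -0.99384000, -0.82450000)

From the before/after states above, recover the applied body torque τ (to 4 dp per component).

τ = (0.1500, 0.1100, 0.1700)

Δω = ω₁−ω₀ = (0.09300000, 0.00616000, 0.07550000)
I·α + gyro = (0.1500, 0.1100, 0.1700)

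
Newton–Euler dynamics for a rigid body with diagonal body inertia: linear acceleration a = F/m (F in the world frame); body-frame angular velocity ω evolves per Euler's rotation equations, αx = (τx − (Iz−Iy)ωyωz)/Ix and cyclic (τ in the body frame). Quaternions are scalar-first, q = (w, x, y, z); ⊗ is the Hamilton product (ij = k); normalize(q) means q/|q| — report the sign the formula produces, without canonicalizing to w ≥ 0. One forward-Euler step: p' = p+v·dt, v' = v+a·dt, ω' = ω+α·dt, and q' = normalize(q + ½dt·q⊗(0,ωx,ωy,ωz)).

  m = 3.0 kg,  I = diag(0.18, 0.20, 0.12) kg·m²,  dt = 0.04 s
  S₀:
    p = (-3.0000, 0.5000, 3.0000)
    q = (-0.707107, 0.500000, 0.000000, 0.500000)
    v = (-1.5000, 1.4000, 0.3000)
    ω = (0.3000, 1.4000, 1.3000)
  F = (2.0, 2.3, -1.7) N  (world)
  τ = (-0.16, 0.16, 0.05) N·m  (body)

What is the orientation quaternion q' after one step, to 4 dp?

q' = (-0.7226, 0.4814, -0.0298, 0.4952)

2q̇ = q⊗(0,ω) = (-0.8000000, -0.9121321, -1.4899498, -0.2192391)
updated quaternion q' = (-0.7226, 0.4814, -0.0298, 0.4952)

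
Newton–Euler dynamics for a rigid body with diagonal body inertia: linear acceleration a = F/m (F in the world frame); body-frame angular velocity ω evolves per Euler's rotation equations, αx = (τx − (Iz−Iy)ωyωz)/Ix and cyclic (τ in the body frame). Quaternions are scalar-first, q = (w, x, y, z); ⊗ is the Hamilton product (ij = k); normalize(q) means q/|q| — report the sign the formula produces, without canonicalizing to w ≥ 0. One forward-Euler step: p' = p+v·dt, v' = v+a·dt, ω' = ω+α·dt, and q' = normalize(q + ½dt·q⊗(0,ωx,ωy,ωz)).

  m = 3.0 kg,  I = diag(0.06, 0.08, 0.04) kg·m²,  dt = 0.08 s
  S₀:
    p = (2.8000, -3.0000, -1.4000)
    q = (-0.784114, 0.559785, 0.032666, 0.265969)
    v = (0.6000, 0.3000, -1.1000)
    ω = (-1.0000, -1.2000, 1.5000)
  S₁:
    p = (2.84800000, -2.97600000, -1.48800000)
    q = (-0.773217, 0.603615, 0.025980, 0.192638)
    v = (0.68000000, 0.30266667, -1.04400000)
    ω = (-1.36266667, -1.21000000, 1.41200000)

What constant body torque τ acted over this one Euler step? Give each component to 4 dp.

τ = (-0.2000, -0.0400, -0.0200)

Δω = ω₁−ω₀ = (-0.36266667, -0.01000000, -0.08800000)
precession coupling = (0.0720, -0.0300, 0.0240)
I·α + gyro = (-0.2000, -0.0400, -0.0200)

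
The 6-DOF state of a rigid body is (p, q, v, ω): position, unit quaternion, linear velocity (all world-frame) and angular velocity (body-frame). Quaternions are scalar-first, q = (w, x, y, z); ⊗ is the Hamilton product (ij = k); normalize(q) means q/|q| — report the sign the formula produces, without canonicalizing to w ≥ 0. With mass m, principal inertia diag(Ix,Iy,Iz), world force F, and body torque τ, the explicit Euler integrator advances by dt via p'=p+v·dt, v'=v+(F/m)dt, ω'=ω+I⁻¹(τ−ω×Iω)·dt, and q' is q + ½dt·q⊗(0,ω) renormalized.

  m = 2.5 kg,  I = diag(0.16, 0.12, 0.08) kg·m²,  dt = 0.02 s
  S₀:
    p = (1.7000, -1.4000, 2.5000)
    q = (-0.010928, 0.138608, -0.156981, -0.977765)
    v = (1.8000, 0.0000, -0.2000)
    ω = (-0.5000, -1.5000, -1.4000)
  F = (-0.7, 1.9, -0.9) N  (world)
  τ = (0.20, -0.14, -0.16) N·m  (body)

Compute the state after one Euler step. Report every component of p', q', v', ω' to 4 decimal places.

p' = (1.7360, -1.4000, 2.4960)
q' = (-0.0263, 0.1262, -0.1500, -0.9803)
v' = (1.7944, 0.0152, -0.2072)
ω' = (-0.4645, -1.5327, -1.4325)

linear accel F/m = (-0.2800, 0.7600, -0.3600)
p' = p + v·dt = (1.7360, -1.4000, 2.4960)
v' = v + a·dt = (1.7944, 0.0152, -0.2072)
gyro term ω×Iω = (-0.0840, 0.0560, -0.0300)
(τ − ω×Iω)/I = (1.7750, -1.6333, -1.6250)
ω' = ω + α·dt = (-0.4645, -1.5327, -1.4325)
Hamilton product q⊗(0,ω) = (-1.5350385, -1.2414101, 0.6993257, -0.2711033)
updated quaternion q' = (-0.0263, 0.1262, -0.1500, -0.9803)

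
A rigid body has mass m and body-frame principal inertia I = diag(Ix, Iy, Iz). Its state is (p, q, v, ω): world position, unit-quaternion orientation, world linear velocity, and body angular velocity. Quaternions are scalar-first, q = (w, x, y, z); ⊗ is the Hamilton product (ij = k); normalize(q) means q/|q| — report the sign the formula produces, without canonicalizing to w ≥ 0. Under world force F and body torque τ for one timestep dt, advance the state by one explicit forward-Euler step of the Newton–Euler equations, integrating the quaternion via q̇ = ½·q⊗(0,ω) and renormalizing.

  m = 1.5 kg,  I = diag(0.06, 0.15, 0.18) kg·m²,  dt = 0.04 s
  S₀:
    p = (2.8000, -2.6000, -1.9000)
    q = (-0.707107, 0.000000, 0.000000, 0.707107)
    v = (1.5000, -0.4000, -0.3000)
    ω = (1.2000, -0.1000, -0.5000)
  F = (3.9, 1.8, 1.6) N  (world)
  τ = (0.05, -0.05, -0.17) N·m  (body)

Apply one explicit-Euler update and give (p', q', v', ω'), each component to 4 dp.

p' = (2.8600, -2.6160, -1.9120)
q' = (-0.6998, -0.0156, 0.0184, 0.7139)
v' = (1.6040, -0.3520, -0.2573)
ω' = (1.2323, -0.1325, -0.5354)

α = I⁻¹(τ − ω×Iω) = (0.8083, -0.8133, -0.8844)
ω + α·dt = (1.2323, -0.1325, -0.5354)
Hamilton product q⊗(0,ω) = (0.3535535, -0.7778177, 0.9192391, 0.3535535)
q' = normalize(q + ½dt·q⊗(0,ω)) = (-0.6998, -0.0156, 0.0184, 0.7139)
a = F/m = (2.6000, 1.2000, 1.0667)
new position p' = (2.8600, -2.6160, -1.9120)
v + (F/m)dt = (1.6040, -0.3520, -0.2573)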